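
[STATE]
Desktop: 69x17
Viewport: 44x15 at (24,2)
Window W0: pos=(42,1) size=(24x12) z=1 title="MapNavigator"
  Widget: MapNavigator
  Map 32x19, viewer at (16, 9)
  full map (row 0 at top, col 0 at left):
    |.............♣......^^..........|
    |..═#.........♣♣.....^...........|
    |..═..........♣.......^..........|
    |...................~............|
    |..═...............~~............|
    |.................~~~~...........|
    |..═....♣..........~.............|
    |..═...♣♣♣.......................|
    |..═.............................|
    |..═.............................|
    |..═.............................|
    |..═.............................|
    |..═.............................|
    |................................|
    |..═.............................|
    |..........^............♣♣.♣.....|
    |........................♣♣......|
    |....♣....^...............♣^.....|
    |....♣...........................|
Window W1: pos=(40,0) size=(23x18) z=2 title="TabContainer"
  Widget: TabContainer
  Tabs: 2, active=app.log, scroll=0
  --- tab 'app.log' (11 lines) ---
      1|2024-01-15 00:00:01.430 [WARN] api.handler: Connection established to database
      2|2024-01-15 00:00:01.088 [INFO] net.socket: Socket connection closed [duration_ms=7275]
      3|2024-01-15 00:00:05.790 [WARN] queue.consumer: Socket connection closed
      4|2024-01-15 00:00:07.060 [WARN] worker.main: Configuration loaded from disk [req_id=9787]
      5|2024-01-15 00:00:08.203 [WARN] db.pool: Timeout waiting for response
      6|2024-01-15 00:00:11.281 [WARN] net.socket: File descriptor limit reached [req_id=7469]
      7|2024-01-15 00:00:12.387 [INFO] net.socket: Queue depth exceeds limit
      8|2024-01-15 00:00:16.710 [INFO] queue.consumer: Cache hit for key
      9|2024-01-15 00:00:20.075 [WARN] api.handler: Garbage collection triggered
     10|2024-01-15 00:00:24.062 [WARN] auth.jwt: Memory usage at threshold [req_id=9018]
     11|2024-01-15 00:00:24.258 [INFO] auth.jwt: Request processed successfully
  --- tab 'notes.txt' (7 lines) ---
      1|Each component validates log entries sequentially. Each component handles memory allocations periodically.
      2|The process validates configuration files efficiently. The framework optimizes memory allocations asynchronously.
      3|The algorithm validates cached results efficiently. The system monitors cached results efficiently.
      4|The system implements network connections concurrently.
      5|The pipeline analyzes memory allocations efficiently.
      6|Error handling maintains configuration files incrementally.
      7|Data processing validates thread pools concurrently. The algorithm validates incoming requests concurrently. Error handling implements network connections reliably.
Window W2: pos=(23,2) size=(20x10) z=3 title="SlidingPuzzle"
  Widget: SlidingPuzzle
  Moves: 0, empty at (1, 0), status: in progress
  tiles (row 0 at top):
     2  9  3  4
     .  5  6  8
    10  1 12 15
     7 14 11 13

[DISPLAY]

━━━━━━━━━━━━━━━━━━┓───────────────────┨  ┃  
 SlidingPuzzle    ┃pp.log]│ notes.txt ┃──┨  
──────────────────┨───────────────────┃..┃  
┌────┬────┬────┬──┃24-01-15 00:00:01.4┃..┃  
│  2 │  9 │  3 │  ┃24-01-15 00:00:01.0┃..┃  
├────┼────┼────┼──┃24-01-15 00:00:05.7┃..┃  
│    │  5 │  6 │  ┃24-01-15 00:00:07.0┃..┃  
├────┼────┼────┼──┃24-01-15 00:00:08.2┃..┃  
│ 10 │  1 │ 12 │ 1┃24-01-15 00:00:11.2┃..┃  
━━━━━━━━━━━━━━━━━━┛24-01-15 00:00:12.3┃..┃  
                ┃2024-01-15 00:00:16.7┃━━┛  
                ┃2024-01-15 00:00:20.0┃     
                ┃2024-01-15 00:00:24.0┃     
                ┃2024-01-15 00:00:24.2┃     
                ┃                     ┃     


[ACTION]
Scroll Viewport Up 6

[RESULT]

                ┏━━━━━━━━━━━━━━━━━━━━━┓     
                ┃ TabContainer        ┃━━┓  
━━━━━━━━━━━━━━━━━━┓───────────────────┨  ┃  
 SlidingPuzzle    ┃pp.log]│ notes.txt ┃──┨  
──────────────────┨───────────────────┃..┃  
┌────┬────┬────┬──┃24-01-15 00:00:01.4┃..┃  
│  2 │  9 │  3 │  ┃24-01-15 00:00:01.0┃..┃  
├────┼────┼────┼──┃24-01-15 00:00:05.7┃..┃  
│    │  5 │  6 │  ┃24-01-15 00:00:07.0┃..┃  
├────┼────┼────┼──┃24-01-15 00:00:08.2┃..┃  
│ 10 │  1 │ 12 │ 1┃24-01-15 00:00:11.2┃..┃  
━━━━━━━━━━━━━━━━━━┛24-01-15 00:00:12.3┃..┃  
                ┃2024-01-15 00:00:16.7┃━━┛  
                ┃2024-01-15 00:00:20.0┃     
                ┃2024-01-15 00:00:24.0┃     


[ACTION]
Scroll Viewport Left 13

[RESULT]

                             ┏━━━━━━━━━━━━━━
                             ┃ TabContainer 
            ┏━━━━━━━━━━━━━━━━━━┓────────────
            ┃ SlidingPuzzle    ┃pp.log]│ not
            ┠──────────────────┨────────────
            ┃┌────┬────┬────┬──┃24-01-15 00:
            ┃│  2 │  9 │  3 │  ┃24-01-15 00:
            ┃├────┼────┼────┼──┃24-01-15 00:
            ┃│    │  5 │  6 │  ┃24-01-15 00:
            ┃├────┼────┼────┼──┃24-01-15 00:
            ┃│ 10 │  1 │ 12 │ 1┃24-01-15 00:
            ┗━━━━━━━━━━━━━━━━━━┛24-01-15 00:
                             ┃2024-01-15 00:
                             ┃2024-01-15 00:
                             ┃2024-01-15 00:


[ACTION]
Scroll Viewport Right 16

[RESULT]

               ┏━━━━━━━━━━━━━━━━━━━━━┓      
               ┃ TabContainer        ┃━━┓   
━━━━━━━━━━━━━━━━━┓───────────────────┨  ┃   
SlidingPuzzle    ┃pp.log]│ notes.txt ┃──┨   
─────────────────┨───────────────────┃..┃   
────┬────┬────┬──┃24-01-15 00:00:01.4┃..┃   
  2 │  9 │  3 │  ┃24-01-15 00:00:01.0┃..┃   
────┼────┼────┼──┃24-01-15 00:00:05.7┃..┃   
    │  5 │  6 │  ┃24-01-15 00:00:07.0┃..┃   
────┼────┼────┼──┃24-01-15 00:00:08.2┃..┃   
 10 │  1 │ 12 │ 1┃24-01-15 00:00:11.2┃..┃   
━━━━━━━━━━━━━━━━━┛24-01-15 00:00:12.3┃..┃   
               ┃2024-01-15 00:00:16.7┃━━┛   
               ┃2024-01-15 00:00:20.0┃      
               ┃2024-01-15 00:00:24.0┃      


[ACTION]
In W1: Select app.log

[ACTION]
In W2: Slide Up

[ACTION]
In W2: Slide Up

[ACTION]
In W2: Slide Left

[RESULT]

               ┏━━━━━━━━━━━━━━━━━━━━━┓      
               ┃ TabContainer        ┃━━┓   
━━━━━━━━━━━━━━━━━┓───────────────────┨  ┃   
SlidingPuzzle    ┃pp.log]│ notes.txt ┃──┨   
─────────────────┨───────────────────┃..┃   
────┬────┬────┬──┃24-01-15 00:00:01.4┃..┃   
  2 │  9 │  3 │  ┃24-01-15 00:00:01.0┃..┃   
────┼────┼────┼──┃24-01-15 00:00:05.7┃..┃   
 10 │  5 │  6 │  ┃24-01-15 00:00:07.0┃..┃   
────┼────┼────┼──┃24-01-15 00:00:08.2┃..┃   
  7 │  1 │ 12 │ 1┃24-01-15 00:00:11.2┃..┃   
━━━━━━━━━━━━━━━━━┛24-01-15 00:00:12.3┃..┃   
               ┃2024-01-15 00:00:16.7┃━━┛   
               ┃2024-01-15 00:00:20.0┃      
               ┃2024-01-15 00:00:24.0┃      


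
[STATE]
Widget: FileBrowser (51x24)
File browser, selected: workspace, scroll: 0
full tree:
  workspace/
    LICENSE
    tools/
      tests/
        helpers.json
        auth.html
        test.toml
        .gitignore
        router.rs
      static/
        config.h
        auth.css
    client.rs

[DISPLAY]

> [-] workspace/                                   
    LICENSE                                        
    [+] tools/                                     
    client.rs                                      
                                                   
                                                   
                                                   
                                                   
                                                   
                                                   
                                                   
                                                   
                                                   
                                                   
                                                   
                                                   
                                                   
                                                   
                                                   
                                                   
                                                   
                                                   
                                                   
                                                   


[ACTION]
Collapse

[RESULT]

> [+] workspace/                                   
                                                   
                                                   
                                                   
                                                   
                                                   
                                                   
                                                   
                                                   
                                                   
                                                   
                                                   
                                                   
                                                   
                                                   
                                                   
                                                   
                                                   
                                                   
                                                   
                                                   
                                                   
                                                   
                                                   


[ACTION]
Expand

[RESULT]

> [-] workspace/                                   
    LICENSE                                        
    [+] tools/                                     
    client.rs                                      
                                                   
                                                   
                                                   
                                                   
                                                   
                                                   
                                                   
                                                   
                                                   
                                                   
                                                   
                                                   
                                                   
                                                   
                                                   
                                                   
                                                   
                                                   
                                                   
                                                   


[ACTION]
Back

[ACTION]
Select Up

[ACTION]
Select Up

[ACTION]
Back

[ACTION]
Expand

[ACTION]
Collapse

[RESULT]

> [+] workspace/                                   
                                                   
                                                   
                                                   
                                                   
                                                   
                                                   
                                                   
                                                   
                                                   
                                                   
                                                   
                                                   
                                                   
                                                   
                                                   
                                                   
                                                   
                                                   
                                                   
                                                   
                                                   
                                                   
                                                   


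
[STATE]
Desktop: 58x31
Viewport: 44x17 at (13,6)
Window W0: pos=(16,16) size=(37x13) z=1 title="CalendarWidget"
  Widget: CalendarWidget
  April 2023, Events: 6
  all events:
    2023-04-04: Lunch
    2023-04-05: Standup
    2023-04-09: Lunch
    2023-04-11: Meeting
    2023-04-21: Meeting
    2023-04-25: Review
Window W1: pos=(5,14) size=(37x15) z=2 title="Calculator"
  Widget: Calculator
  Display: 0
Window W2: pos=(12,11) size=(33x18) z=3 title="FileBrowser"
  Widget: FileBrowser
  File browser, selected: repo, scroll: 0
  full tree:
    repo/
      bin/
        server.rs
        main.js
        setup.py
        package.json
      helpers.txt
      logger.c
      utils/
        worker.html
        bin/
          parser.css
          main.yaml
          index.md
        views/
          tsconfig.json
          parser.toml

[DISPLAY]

                                            
                                            
                                            
                                            
                                            
━━━━━━━━━━━━━━━━━━━━━━━━━━━━━━━┓            
 FileBrowser                   ┃            
───────────────────────────────┨            
> [-] repo/                    ┃            
    [+] bin/                   ┃            
    helpers.txt                ┃━━━━━━━┓    
    logger.c                   ┃       ┃    
    [+] utils/                 ┃───────┨    
                               ┃       ┃    
                               ┃       ┃    
                               ┃       ┃    
                               ┃       ┃    


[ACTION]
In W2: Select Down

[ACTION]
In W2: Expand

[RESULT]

                                            
                                            
                                            
                                            
                                            
━━━━━━━━━━━━━━━━━━━━━━━━━━━━━━━┓            
 FileBrowser                   ┃            
───────────────────────────────┨            
  [-] repo/                    ┃            
  > [-] bin/                   ┃            
      server.rs                ┃━━━━━━━┓    
      main.js                  ┃       ┃    
      setup.py                 ┃───────┨    
      package.json             ┃       ┃    
    helpers.txt                ┃       ┃    
    logger.c                   ┃       ┃    
    [+] utils/                 ┃       ┃    


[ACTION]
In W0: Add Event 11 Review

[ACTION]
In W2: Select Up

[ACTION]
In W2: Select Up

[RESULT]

                                            
                                            
                                            
                                            
                                            
━━━━━━━━━━━━━━━━━━━━━━━━━━━━━━━┓            
 FileBrowser                   ┃            
───────────────────────────────┨            
> [-] repo/                    ┃            
    [-] bin/                   ┃            
      server.rs                ┃━━━━━━━┓    
      main.js                  ┃       ┃    
      setup.py                 ┃───────┨    
      package.json             ┃       ┃    
    helpers.txt                ┃       ┃    
    logger.c                   ┃       ┃    
    [+] utils/                 ┃       ┃    


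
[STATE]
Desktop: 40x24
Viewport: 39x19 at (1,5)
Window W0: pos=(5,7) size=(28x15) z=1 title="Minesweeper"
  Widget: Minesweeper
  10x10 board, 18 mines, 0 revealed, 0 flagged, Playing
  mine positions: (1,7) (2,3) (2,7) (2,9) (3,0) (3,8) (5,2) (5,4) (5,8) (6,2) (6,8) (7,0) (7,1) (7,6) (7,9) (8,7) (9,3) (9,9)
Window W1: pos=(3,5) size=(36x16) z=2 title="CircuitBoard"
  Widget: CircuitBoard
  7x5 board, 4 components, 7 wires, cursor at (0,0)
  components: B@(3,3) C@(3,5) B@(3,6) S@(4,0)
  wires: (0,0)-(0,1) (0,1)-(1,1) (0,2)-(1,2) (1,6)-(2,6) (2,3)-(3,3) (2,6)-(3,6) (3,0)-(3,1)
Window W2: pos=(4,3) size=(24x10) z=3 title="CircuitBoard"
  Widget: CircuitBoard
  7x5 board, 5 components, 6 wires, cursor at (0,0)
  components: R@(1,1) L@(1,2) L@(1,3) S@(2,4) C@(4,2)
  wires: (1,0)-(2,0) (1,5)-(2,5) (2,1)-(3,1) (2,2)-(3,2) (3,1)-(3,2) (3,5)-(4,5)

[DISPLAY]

  ┏┠──────────────────────┨━━━━━━━━━━┓ 
  ┃┃   0 1 2 3 4 5 6      ┃          ┃ 
  ┠┃0  [.]                ┃──────────┨ 
  ┃┃                      ┃          ┃ 
  ┃┃1   ·   R   L   L     ┃          ┃ 
  ┃┃    │                 ┃          ┃ 
  ┃┃2   ·   ·   ·       S ┃    ·     ┃ 
  ┃┗━━━━━━━━━━━━━━━━━━━━━━┛    │     ┃ 
  ┃2               ·           ·     ┃ 
  ┃                │           │     ┃ 
  ┃3   · ─ ·       B       C   B     ┃ 
  ┃                                  ┃ 
  ┃4   S                             ┃ 
  ┃Cursor: (0,0)                     ┃ 
  ┃                                  ┃ 
  ┗━━━━━━━━━━━━━━━━━━━━━━━━━━━━━━━━━━┛ 
    ┗━━━━━━━━━━━━━━━━━━━━━━━━━━┛       
                                       
                                       


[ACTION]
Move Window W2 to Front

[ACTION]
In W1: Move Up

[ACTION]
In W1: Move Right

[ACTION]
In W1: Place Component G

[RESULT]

  ┏┠──────────────────────┨━━━━━━━━━━┓ 
  ┃┃   0 1 2 3 4 5 6      ┃          ┃ 
  ┠┃0  [.]                ┃──────────┨ 
  ┃┃                      ┃          ┃ 
  ┃┃1   ·   R   L   L     ┃          ┃ 
  ┃┃    │                 ┃          ┃ 
  ┃┃2   ·   ·   ·       S ┃    ·     ┃ 
  ┃┗━━━━━━━━━━━━━━━━━━━━━━┛    │     ┃ 
  ┃2               ·           ·     ┃ 
  ┃                │           │     ┃ 
  ┃3   · ─ ·       B       C   B     ┃ 
  ┃                                  ┃ 
  ┃4   S                             ┃ 
  ┃Cursor: (0,1)                     ┃ 
  ┃                                  ┃ 
  ┗━━━━━━━━━━━━━━━━━━━━━━━━━━━━━━━━━━┛ 
    ┗━━━━━━━━━━━━━━━━━━━━━━━━━━┛       
                                       
                                       


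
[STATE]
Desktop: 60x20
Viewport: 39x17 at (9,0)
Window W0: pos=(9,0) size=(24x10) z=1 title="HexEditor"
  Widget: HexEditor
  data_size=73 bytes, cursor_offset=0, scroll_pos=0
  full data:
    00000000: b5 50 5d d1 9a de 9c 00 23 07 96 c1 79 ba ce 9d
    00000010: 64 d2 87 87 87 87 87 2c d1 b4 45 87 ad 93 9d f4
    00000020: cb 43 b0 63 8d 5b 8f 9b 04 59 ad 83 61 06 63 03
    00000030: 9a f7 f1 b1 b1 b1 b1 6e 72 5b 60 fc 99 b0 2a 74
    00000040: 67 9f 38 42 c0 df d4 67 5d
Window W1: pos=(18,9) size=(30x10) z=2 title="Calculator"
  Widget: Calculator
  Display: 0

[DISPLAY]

┏━━━━━━━━━━━━━━━━━━━━━━┓               
┃ HexEditor            ┃               
┠──────────────────────┨               
┃00000000  B5 50 5d d1 ┃               
┃00000010  64 d2 87 87 ┃               
┃00000020  cb 43 b0 63 ┃               
┃00000030  9a f7 f1 b1 ┃               
┃00000040  67 9f 38 42 ┃               
┃                      ┃               
┗━━━━━━━━┏━━━━━━━━━━━━━━━━━━━━━━━━━━━━┓
         ┃ Calculator                 ┃
         ┠────────────────────────────┨
         ┃                           0┃
         ┃┌───┬───┬───┬───┐           ┃
         ┃│ 7 │ 8 │ 9 │ ÷ │           ┃
         ┃├───┼───┼───┼───┤           ┃
         ┃│ 4 │ 5 │ 6 │ × │           ┃


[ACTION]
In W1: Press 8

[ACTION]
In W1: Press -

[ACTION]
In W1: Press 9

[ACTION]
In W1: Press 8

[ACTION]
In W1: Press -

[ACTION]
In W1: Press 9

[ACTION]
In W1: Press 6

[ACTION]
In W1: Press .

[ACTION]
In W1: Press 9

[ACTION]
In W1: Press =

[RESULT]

┏━━━━━━━━━━━━━━━━━━━━━━┓               
┃ HexEditor            ┃               
┠──────────────────────┨               
┃00000000  B5 50 5d d1 ┃               
┃00000010  64 d2 87 87 ┃               
┃00000020  cb 43 b0 63 ┃               
┃00000030  9a f7 f1 b1 ┃               
┃00000040  67 9f 38 42 ┃               
┃                      ┃               
┗━━━━━━━━┏━━━━━━━━━━━━━━━━━━━━━━━━━━━━┓
         ┃ Calculator                 ┃
         ┠────────────────────────────┨
         ┃                      -186.9┃
         ┃┌───┬───┬───┬───┐           ┃
         ┃│ 7 │ 8 │ 9 │ ÷ │           ┃
         ┃├───┼───┼───┼───┤           ┃
         ┃│ 4 │ 5 │ 6 │ × │           ┃


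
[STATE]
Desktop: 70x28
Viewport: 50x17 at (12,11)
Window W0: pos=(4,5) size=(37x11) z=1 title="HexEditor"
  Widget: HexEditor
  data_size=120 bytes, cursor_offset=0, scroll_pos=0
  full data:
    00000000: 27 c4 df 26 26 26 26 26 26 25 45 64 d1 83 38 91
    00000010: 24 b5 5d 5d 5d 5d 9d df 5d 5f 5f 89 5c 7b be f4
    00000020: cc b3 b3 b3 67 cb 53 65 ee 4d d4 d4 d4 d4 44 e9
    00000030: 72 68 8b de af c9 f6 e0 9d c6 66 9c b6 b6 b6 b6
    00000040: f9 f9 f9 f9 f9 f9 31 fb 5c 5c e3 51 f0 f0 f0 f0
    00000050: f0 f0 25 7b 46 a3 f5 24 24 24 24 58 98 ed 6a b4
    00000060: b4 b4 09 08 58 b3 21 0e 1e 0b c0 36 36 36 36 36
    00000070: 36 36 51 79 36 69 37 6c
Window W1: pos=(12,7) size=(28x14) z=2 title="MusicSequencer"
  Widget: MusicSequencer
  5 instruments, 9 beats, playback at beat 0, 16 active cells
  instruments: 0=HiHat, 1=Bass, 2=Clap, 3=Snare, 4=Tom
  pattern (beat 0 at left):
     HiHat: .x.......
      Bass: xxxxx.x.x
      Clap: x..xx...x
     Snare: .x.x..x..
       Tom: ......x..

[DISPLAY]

┃ HiHat·█·······           ┃┃                     
┃  Bass█████·█·█           ┃┃                     
┃  Clap█··██···█           ┃┃                     
┃ Snare·█·█··█··           ┃┃                     
┃   Tom······█··           ┃┛                     
┃                          ┃                      
┃                          ┃                      
┃                          ┃                      
┃                          ┃                      
┗━━━━━━━━━━━━━━━━━━━━━━━━━━┛                      
                                                  
                                                  
                                                  
                                                  
                                                  
                                                  
                                                  


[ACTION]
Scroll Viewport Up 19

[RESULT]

                                                  
                                                  
                                                  
                                                  
                                                  
━━━━━━━━━━━━━━━━━━━━━━━━━━━━┓                     
tor                         ┃                     
┏━━━━━━━━━━━━━━━━━━━━━━━━━━┓┨                     
┃ MusicSequencer           ┃┃                     
┠──────────────────────────┨┃                     
┃      ▼12345678           ┃┃                     
┃ HiHat·█·······           ┃┃                     
┃  Bass█████·█·█           ┃┃                     
┃  Clap█··██···█           ┃┃                     
┃ Snare·█·█··█··           ┃┃                     
┃   Tom······█··           ┃┛                     
┃                          ┃                      


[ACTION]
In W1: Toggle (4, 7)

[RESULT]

                                                  
                                                  
                                                  
                                                  
                                                  
━━━━━━━━━━━━━━━━━━━━━━━━━━━━┓                     
tor                         ┃                     
┏━━━━━━━━━━━━━━━━━━━━━━━━━━┓┨                     
┃ MusicSequencer           ┃┃                     
┠──────────────────────────┨┃                     
┃      ▼12345678           ┃┃                     
┃ HiHat·█·······           ┃┃                     
┃  Bass█████·█·█           ┃┃                     
┃  Clap█··██···█           ┃┃                     
┃ Snare·█·█··█··           ┃┃                     
┃   Tom······██·           ┃┛                     
┃                          ┃                      


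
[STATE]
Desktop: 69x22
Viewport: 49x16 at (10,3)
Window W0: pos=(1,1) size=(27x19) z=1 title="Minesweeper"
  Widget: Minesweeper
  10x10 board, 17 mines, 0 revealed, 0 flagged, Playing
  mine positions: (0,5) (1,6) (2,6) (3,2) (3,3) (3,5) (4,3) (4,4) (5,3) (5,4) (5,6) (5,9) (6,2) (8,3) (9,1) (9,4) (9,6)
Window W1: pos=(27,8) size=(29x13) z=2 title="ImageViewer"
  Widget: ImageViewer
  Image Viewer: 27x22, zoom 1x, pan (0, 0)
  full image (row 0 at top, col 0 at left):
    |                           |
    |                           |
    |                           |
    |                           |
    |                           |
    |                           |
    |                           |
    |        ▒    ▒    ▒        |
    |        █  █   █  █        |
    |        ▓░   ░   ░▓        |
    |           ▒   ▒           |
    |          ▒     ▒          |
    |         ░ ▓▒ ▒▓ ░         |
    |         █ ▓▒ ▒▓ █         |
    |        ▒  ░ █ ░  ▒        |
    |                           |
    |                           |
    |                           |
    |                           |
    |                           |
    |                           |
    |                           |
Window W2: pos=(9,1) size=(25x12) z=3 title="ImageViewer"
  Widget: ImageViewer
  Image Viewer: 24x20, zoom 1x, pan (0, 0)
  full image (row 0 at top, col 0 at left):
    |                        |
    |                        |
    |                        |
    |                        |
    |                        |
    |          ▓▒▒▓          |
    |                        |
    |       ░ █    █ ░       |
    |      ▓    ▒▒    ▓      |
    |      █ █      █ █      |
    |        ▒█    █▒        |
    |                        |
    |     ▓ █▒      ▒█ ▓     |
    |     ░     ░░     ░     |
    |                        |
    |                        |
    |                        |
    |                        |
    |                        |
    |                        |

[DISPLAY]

───────────────────────┨                         
                       ┃                         
                       ┃                         
                       ┃                         
                       ┃                         
                       ┃━━━━━━━━━━━━━━━━━━━━━┓   
          ▓▒▒▓         ┃Viewer               ┃   
                       ┃─────────────────────┨   
       ░ █    █ ░      ┃                     ┃   
━━━━━━━━━━━━━━━━━━━━━━━┛                     ┃   
■■               ┃                           ┃   
                 ┃                           ┃   
                 ┃                           ┃   
                 ┃                           ┃   
                 ┃                           ┃   
                 ┃        ▒    ▒    ▒        ┃   


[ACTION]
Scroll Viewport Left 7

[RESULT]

──────┠───────────────────────┨                  
■■■■■■┃                       ┃                  
■■■■■■┃                       ┃                  
■■■■■■┃                       ┃                  
■■■■■■┃                       ┃                  
■■■■■■┃                       ┃━━━━━━━━━━━━━━━━━━
■■■■■■┃          ▓▒▒▓         ┃Viewer            
■■■■■■┃                       ┃──────────────────
■■■■■■┃       ░ █    █ ░      ┃                  
■■■■■■┗━━━━━━━━━━━━━━━━━━━━━━━┛                  
■■■■■■■■■               ┃                        
                        ┃                        
                        ┃                        
                        ┃                        
                        ┃                        
                        ┃        ▒    ▒    ▒     


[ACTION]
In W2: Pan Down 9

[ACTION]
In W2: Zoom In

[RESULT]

──────┠───────────────────────┨                  
■■■■■■┃                       ┃                  
■■■■■■┃                    ▓▓▒┃                  
■■■■■■┃                    ▓▓▒┃                  
■■■■■■┃                       ┃                  
■■■■■■┃                       ┃━━━━━━━━━━━━━━━━━━
■■■■■■┃              ░░  ██   ┃Viewer            
■■■■■■┃              ░░  ██   ┃──────────────────
■■■■■■┃            ▓▓        ▒┃                  
■■■■■■┗━━━━━━━━━━━━━━━━━━━━━━━┛                  
■■■■■■■■■               ┃                        
                        ┃                        
                        ┃                        
                        ┃                        
                        ┃                        
                        ┃        ▒    ▒    ▒     


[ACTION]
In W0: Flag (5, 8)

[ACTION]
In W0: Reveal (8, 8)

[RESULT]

──────┠───────────────────────┨                  
■■■■■■┃                       ┃                  
■■■■■■┃                    ▓▓▒┃                  
■■■■■■┃                    ▓▓▒┃                  
■■■■■■┃                       ┃                  
■■■■■■┃                       ┃━━━━━━━━━━━━━━━━━━
■■■■■■┃              ░░  ██   ┃Viewer            
■■■221┃              ░░  ██   ┃──────────────────
■■■1  ┃            ▓▓        ▒┃                  
■■■221┗━━━━━━━━━━━━━━━━━━━━━━━┛                  
■■■■■■1                 ┃                        
                        ┃                        
                        ┃                        
                        ┃                        
                        ┃                        
                        ┃        ▒    ▒    ▒     


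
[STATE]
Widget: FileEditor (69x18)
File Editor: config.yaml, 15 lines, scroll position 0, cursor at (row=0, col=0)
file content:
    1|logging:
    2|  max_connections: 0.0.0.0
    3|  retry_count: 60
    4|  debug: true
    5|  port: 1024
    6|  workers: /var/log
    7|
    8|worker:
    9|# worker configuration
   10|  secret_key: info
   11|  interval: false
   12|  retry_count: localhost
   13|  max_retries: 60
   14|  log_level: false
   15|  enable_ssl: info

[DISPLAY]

█ogging:                                                            ▲
  max_connections: 0.0.0.0                                          █
  retry_count: 60                                                   ░
  debug: true                                                       ░
  port: 1024                                                        ░
  workers: /var/log                                                 ░
                                                                    ░
worker:                                                             ░
# worker configuration                                              ░
  secret_key: info                                                  ░
  interval: false                                                   ░
  retry_count: localhost                                            ░
  max_retries: 60                                                   ░
  log_level: false                                                  ░
  enable_ssl: info                                                  ░
                                                                    ░
                                                                    ░
                                                                    ▼


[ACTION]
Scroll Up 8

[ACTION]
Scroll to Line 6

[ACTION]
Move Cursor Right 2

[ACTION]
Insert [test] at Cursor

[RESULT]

lotest█ging:                                                        ▲
  max_connections: 0.0.0.0                                          █
  retry_count: 60                                                   ░
  debug: true                                                       ░
  port: 1024                                                        ░
  workers: /var/log                                                 ░
                                                                    ░
worker:                                                             ░
# worker configuration                                              ░
  secret_key: info                                                  ░
  interval: false                                                   ░
  retry_count: localhost                                            ░
  max_retries: 60                                                   ░
  log_level: false                                                  ░
  enable_ssl: info                                                  ░
                                                                    ░
                                                                    ░
                                                                    ▼


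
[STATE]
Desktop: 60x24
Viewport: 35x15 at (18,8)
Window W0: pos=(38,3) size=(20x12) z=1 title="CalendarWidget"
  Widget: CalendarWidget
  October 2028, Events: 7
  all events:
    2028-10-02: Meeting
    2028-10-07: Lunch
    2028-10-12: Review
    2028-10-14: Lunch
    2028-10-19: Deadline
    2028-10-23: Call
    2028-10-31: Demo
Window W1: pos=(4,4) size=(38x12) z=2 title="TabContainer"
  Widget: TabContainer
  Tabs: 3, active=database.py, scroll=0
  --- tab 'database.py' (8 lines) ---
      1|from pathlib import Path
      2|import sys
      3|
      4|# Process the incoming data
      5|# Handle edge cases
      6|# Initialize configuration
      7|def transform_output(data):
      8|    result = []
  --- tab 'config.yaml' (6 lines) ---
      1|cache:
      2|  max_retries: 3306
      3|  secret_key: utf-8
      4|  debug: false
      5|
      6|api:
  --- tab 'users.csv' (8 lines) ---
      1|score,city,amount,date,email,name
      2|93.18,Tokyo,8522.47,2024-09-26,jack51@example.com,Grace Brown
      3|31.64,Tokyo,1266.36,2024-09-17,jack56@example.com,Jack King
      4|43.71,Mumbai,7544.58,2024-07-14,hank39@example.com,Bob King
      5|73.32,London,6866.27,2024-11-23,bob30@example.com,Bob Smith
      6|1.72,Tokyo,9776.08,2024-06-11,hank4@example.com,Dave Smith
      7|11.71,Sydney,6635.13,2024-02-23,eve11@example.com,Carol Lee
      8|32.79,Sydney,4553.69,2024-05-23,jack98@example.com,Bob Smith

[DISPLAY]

───────────────────────┃           
import Path            ┃  3  4  5  
                       ┃10 11 12* 1
                       ┃17 18 19* 2
 incoming data         ┃ 24 25 26 2
 cases                 ┃31*        
configuration          ┃━━━━━━━━━━━
━━━━━━━━━━━━━━━━━━━━━━━┛           
                                   
                                   
                                   
                                   
                                   
                                   
                                   


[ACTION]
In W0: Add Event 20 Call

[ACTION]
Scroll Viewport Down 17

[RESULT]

import Path            ┃  3  4  5  
                       ┃10 11 12* 1
                       ┃17 18 19* 2
 incoming data         ┃ 24 25 26 2
 cases                 ┃31*        
configuration          ┃━━━━━━━━━━━
━━━━━━━━━━━━━━━━━━━━━━━┛           
                                   
                                   
                                   
                                   
                                   
                                   
                                   
                                   
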